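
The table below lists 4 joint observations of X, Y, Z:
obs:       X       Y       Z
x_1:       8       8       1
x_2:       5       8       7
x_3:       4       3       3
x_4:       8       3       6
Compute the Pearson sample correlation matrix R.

Step 1 — column means:
  mean(X) = (8 + 5 + 4 + 8) / 4 = 25/4 = 6.25
  mean(Y) = (8 + 8 + 3 + 3) / 4 = 22/4 = 5.5
  mean(Z) = (1 + 7 + 3 + 6) / 4 = 17/4 = 4.25

Step 2 — sample variances and covariances s[i,j] = (1/(n-1)) · Σ_k (x_{k,i} - mean_i) · (x_{k,j} - mean_j), with n-1 = 3:
  s[X,X] = ((1.75)·(1.75) + (-1.25)·(-1.25) + (-2.25)·(-2.25) + (1.75)·(1.75)) / 3 = 12.75/3 = 4.25
  s[X,Y] = ((1.75)·(2.5) + (-1.25)·(2.5) + (-2.25)·(-2.5) + (1.75)·(-2.5)) / 3 = 2.5/3 = 0.8333
  s[X,Z] = ((1.75)·(-3.25) + (-1.25)·(2.75) + (-2.25)·(-1.25) + (1.75)·(1.75)) / 3 = -3.25/3 = -1.0833
  s[Y,Y] = ((2.5)·(2.5) + (2.5)·(2.5) + (-2.5)·(-2.5) + (-2.5)·(-2.5)) / 3 = 25/3 = 8.3333
  s[Y,Z] = ((2.5)·(-3.25) + (2.5)·(2.75) + (-2.5)·(-1.25) + (-2.5)·(1.75)) / 3 = -2.5/3 = -0.8333
  s[Z,Z] = ((-3.25)·(-3.25) + (2.75)·(2.75) + (-1.25)·(-1.25) + (1.75)·(1.75)) / 3 = 22.75/3 = 7.5833
  Sample standard deviations s_i = √(s[i,i]):
  s(X) = √(4.25) = 2.0616
  s(Y) = √(8.3333) = 2.8868
  s(Z) = √(7.5833) = 2.7538

Step 3 — r_{ij} = s_{ij} / (s_i · s_j):
  r[X,X] = 1 (diagonal).
  r[X,Y] = 0.8333 / (2.0616 · 2.8868) = 0.8333 / 5.9512 = 0.14
  r[X,Z] = -1.0833 / (2.0616 · 2.7538) = -1.0833 / 5.6771 = -0.1908
  r[Y,Y] = 1 (diagonal).
  r[Y,Z] = -0.8333 / (2.8868 · 2.7538) = -0.8333 / 7.9495 = -0.1048
  r[Z,Z] = 1 (diagonal).

R is symmetric with unit diagonal. Assembling:

R = [[1, 0.14, -0.1908],
 [0.14, 1, -0.1048],
 [-0.1908, -0.1048, 1]]


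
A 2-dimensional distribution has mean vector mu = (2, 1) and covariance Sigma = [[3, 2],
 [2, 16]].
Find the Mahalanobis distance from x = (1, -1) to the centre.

Step 1 — centre the observation: (x - mu) = (-1, -2).

Step 2 — invert Sigma. det(Sigma) = 3·16 - (2)² = 44.
  Sigma^{-1} = (1/det) · [[d, -b], [-b, a]] = [[0.3636, -0.0455],
 [-0.0455, 0.0682]].

Step 3 — form the quadratic (x - mu)^T · Sigma^{-1} · (x - mu):
  Sigma^{-1} · (x - mu) = (-0.2727, -0.0909).
  (x - mu)^T · [Sigma^{-1} · (x - mu)] = (-1)·(-0.2727) + (-2)·(-0.0909) = 0.4545.

Step 4 — take square root: d = √(0.4545) ≈ 0.6742.

d(x, mu) = √(0.4545) ≈ 0.6742


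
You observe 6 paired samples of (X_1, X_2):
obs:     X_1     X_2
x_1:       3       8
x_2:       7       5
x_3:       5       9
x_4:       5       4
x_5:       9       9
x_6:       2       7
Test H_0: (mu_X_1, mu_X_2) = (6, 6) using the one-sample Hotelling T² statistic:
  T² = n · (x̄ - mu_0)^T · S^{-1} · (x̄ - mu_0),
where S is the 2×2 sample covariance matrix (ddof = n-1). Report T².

Step 1 — sample mean vector:
  mean(X_1) = (3 + 7 + 5 + 5 + 9 + 2) / 6 = 31/6 = 5.1667
  mean(X_2) = (8 + 5 + 9 + 4 + 9 + 7) / 6 = 42/6 = 7
  x̄ = (5.1667, 7),  deviation x̄ - mu_0 = (5.1667, 7) - (6, 6) = (-0.8333, 1).

Step 2 — sample covariance matrix, S[i,j] = (1/(n-1)) · Σ_k (x_{k,i} - mean_i) · (x_{k,j} - mean_j), divisor n-1 = 5:
  S[X_1,X_1] = ((-2.1667)·(-2.1667) + (1.8333)·(1.8333) + (-0.1667)·(-0.1667) + (-0.1667)·(-0.1667) + (3.8333)·(3.8333) + (-3.1667)·(-3.1667)) / 5 = 32.8333/5 = 6.5667
  S[X_1,X_2] = ((-2.1667)·(1) + (1.8333)·(-2) + (-0.1667)·(2) + (-0.1667)·(-3) + (3.8333)·(2) + (-3.1667)·(0)) / 5 = 2/5 = 0.4
  S[X_2,X_2] = ((1)·(1) + (-2)·(-2) + (2)·(2) + (-3)·(-3) + (2)·(2) + (0)·(0)) / 5 = 22/5 = 4.4
  S = [[6.5667, 0.4],
 [0.4, 4.4]].

Step 3 — invert S. det(S) = 6.5667·4.4 - (0.4)² = 28.7333.
  S^{-1} = (1/det) · [[d, -b], [-b, a]] = [[0.1531, -0.0139],
 [-0.0139, 0.2285]].

Step 4 — quadratic form (x̄ - mu_0)^T · S^{-1} · (x̄ - mu_0):
  S^{-1} · (x̄ - mu_0) = (-0.1415, 0.2401),
  (x̄ - mu_0)^T · [...] = (-0.8333)·(-0.1415) + (1)·(0.2401) = 0.3581.

Step 5 — scale by n: T² = 6 · 0.3581 = 2.1485.

T² ≈ 2.1485


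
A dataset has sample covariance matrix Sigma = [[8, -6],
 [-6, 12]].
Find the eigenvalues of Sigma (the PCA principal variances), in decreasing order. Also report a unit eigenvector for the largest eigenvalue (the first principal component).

Step 1 — characteristic polynomial of 2×2 Sigma:
  det(Sigma - λI) = λ² - trace · λ + det = 0.
  trace = 8 + 12 = 20, det = 8·12 - (-6)² = 60.
Step 2 — discriminant:
  Δ = trace² - 4·det = 400 - 240 = 160.
Step 3 — eigenvalues:
  λ = (trace ± √Δ)/2 = (20 ± 12.6491)/2,
  λ_1 = 16.3246,  λ_2 = 3.6754.

Step 4 — unit eigenvector for λ_1: solve (Sigma - λ_1 I)v = 0. First row:
  (8 - 16.3246)·v_x + (-6)·v_y = 0, i.e. (-8.3246)·v_x + (-6)·v_y = 0,
  so v ∝ (b, λ_1 - a) = (-6, 8.3246); multiply by -1 so the first entry is positive: u = (6, -8.3246).
  ||u|| = √((6)² + (-8.3246)²) = √(105.2982) ≈ 10.2615,
  v_1 = u/||u|| ≈ (0.5847, -0.8112) (||v_1|| = 1).

λ_1 = 16.3246,  λ_2 = 3.6754;  v_1 ≈ (0.5847, -0.8112)


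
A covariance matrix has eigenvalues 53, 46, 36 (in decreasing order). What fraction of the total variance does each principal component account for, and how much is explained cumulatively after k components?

Step 1 — total variance = trace(Sigma) = Σ λ_i = 53 + 46 + 36 = 135.

Step 2 — fraction explained by component i = λ_i / Σ λ:
  PC1: 53/135 = 0.3926
  PC2: 46/135 = 0.3407
  PC3: 36/135 = 0.2667

Step 3 — cumulative fraction after k components = (λ_1 + ... + λ_k) / Σ λ:
  k = 1: 53/135 = 0.3926
  k = 2: (53 + 46)/135 = 99/135 = 0.7333
  k = 3: (53 + 46 + 36)/135 = 135/135 = 1

Summary (fraction, with percent):

explained: PC1 0.3926 (39.26%), PC2 0.3407 (34.07%), PC3 0.2667 (26.67%);  cumulative: 0.3926, 0.7333, 1


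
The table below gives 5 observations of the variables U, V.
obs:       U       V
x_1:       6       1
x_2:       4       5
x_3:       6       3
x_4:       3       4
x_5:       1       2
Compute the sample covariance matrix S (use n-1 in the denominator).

Step 1 — column means:
  mean(U) = (6 + 4 + 6 + 3 + 1) / 5 = 20/5 = 4
  mean(V) = (1 + 5 + 3 + 4 + 2) / 5 = 15/5 = 3

Step 2 — sample covariance S[i,j] = (1/(n-1)) · Σ_k (x_{k,i} - mean_i) · (x_{k,j} - mean_j), with n-1 = 4.
  S[U,U] = ((2)·(2) + (0)·(0) + (2)·(2) + (-1)·(-1) + (-3)·(-3)) / 4 = 18/4 = 4.5
  S[U,V] = ((2)·(-2) + (0)·(2) + (2)·(0) + (-1)·(1) + (-3)·(-1)) / 4 = -2/4 = -0.5
  S[V,V] = ((-2)·(-2) + (2)·(2) + (0)·(0) + (1)·(1) + (-1)·(-1)) / 4 = 10/4 = 2.5

S is symmetric (S[j,i] = S[i,j]). Assembling:

S = [[4.5, -0.5],
 [-0.5, 2.5]]


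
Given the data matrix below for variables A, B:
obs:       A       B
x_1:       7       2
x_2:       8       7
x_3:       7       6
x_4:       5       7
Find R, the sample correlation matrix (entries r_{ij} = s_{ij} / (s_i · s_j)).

Step 1 — column means:
  mean(A) = (7 + 8 + 7 + 5) / 4 = 27/4 = 6.75
  mean(B) = (2 + 7 + 6 + 7) / 4 = 22/4 = 5.5

Step 2 — sample variances and covariances s[i,j] = (1/(n-1)) · Σ_k (x_{k,i} - mean_i) · (x_{k,j} - mean_j), with n-1 = 3:
  s[A,A] = ((0.25)·(0.25) + (1.25)·(1.25) + (0.25)·(0.25) + (-1.75)·(-1.75)) / 3 = 4.75/3 = 1.5833
  s[A,B] = ((0.25)·(-3.5) + (1.25)·(1.5) + (0.25)·(0.5) + (-1.75)·(1.5)) / 3 = -1.5/3 = -0.5
  s[B,B] = ((-3.5)·(-3.5) + (1.5)·(1.5) + (0.5)·(0.5) + (1.5)·(1.5)) / 3 = 17/3 = 5.6667
  Sample standard deviations s_i = √(s[i,i]):
  s(A) = √(1.5833) = 1.2583
  s(B) = √(5.6667) = 2.3805

Step 3 — r_{ij} = s_{ij} / (s_i · s_j):
  r[A,A] = 1 (diagonal).
  r[A,B] = -0.5 / (1.2583 · 2.3805) = -0.5 / 2.9954 = -0.1669
  r[B,B] = 1 (diagonal).

R is symmetric with unit diagonal. Assembling:

R = [[1, -0.1669],
 [-0.1669, 1]]


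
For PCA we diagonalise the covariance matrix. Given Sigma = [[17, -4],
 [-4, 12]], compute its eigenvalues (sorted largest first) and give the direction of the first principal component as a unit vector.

Step 1 — characteristic polynomial of 2×2 Sigma:
  det(Sigma - λI) = λ² - trace · λ + det = 0.
  trace = 17 + 12 = 29, det = 17·12 - (-4)² = 188.
Step 2 — discriminant:
  Δ = trace² - 4·det = 841 - 752 = 89.
Step 3 — eigenvalues:
  λ = (trace ± √Δ)/2 = (29 ± 9.434)/2,
  λ_1 = 19.217,  λ_2 = 9.783.

Step 4 — unit eigenvector for λ_1: solve (Sigma - λ_1 I)v = 0. First row:
  (17 - 19.217)·v_x + (-4)·v_y = 0, i.e. (-2.217)·v_x + (-4)·v_y = 0,
  so v ∝ (b, λ_1 - a) = (-4, 2.217); multiply by -1 so the first entry is positive: u = (4, -2.217).
  ||u|| = √((4)² + (-2.217)²) = √(20.915) ≈ 4.5733,
  v_1 = u/||u|| ≈ (0.8746, -0.4848) (||v_1|| = 1).

λ_1 = 19.217,  λ_2 = 9.783;  v_1 ≈ (0.8746, -0.4848)


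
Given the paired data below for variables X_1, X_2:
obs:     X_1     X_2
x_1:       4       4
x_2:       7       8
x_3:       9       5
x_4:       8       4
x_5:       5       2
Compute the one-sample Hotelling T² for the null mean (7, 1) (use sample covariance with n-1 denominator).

Step 1 — sample mean vector:
  mean(X_1) = (4 + 7 + 9 + 8 + 5) / 5 = 33/5 = 6.6
  mean(X_2) = (4 + 8 + 5 + 4 + 2) / 5 = 23/5 = 4.6
  x̄ = (6.6, 4.6),  deviation x̄ - mu_0 = (6.6, 4.6) - (7, 1) = (-0.4, 3.6).

Step 2 — sample covariance matrix, S[i,j] = (1/(n-1)) · Σ_k (x_{k,i} - mean_i) · (x_{k,j} - mean_j), divisor n-1 = 4:
  S[X_1,X_1] = ((-2.6)·(-2.6) + (0.4)·(0.4) + (2.4)·(2.4) + (1.4)·(1.4) + (-1.6)·(-1.6)) / 4 = 17.2/4 = 4.3
  S[X_1,X_2] = ((-2.6)·(-0.6) + (0.4)·(3.4) + (2.4)·(0.4) + (1.4)·(-0.6) + (-1.6)·(-2.6)) / 4 = 7.2/4 = 1.8
  S[X_2,X_2] = ((-0.6)·(-0.6) + (3.4)·(3.4) + (0.4)·(0.4) + (-0.6)·(-0.6) + (-2.6)·(-2.6)) / 4 = 19.2/4 = 4.8
  S = [[4.3, 1.8],
 [1.8, 4.8]].

Step 3 — invert S. det(S) = 4.3·4.8 - (1.8)² = 17.4.
  S^{-1} = (1/det) · [[d, -b], [-b, a]] = [[0.2759, -0.1034],
 [-0.1034, 0.2471]].

Step 4 — quadratic form (x̄ - mu_0)^T · S^{-1} · (x̄ - mu_0):
  S^{-1} · (x̄ - mu_0) = (-0.4828, 0.931),
  (x̄ - mu_0)^T · [...] = (-0.4)·(-0.4828) + (3.6)·(0.931) = 3.5448.

Step 5 — scale by n: T² = 5 · 3.5448 = 17.7241.

T² ≈ 17.7241


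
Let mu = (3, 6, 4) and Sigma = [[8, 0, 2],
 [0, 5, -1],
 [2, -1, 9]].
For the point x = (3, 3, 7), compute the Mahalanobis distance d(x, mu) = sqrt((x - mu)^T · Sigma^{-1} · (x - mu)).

Step 1 — centre the observation: (x - mu) = (0, -3, 3).

Step 2 — invert Sigma (cofactor / det for 3×3, or solve directly):
  Sigma^{-1} = [[0.1325, -0.006, -0.0301],
 [-0.006, 0.2048, 0.0241],
 [-0.0301, 0.0241, 0.1205]].

Step 3 — form the quadratic (x - mu)^T · Sigma^{-1} · (x - mu):
  Sigma^{-1} · (x - mu) = (-0.0723, -0.5422, 0.2892).
  (x - mu)^T · [Sigma^{-1} · (x - mu)] = (0)·(-0.0723) + (-3)·(-0.5422) + (3)·(0.2892) = 2.494.

Step 4 — take square root: d = √(2.494) ≈ 1.5792.

d(x, mu) = √(2.494) ≈ 1.5792


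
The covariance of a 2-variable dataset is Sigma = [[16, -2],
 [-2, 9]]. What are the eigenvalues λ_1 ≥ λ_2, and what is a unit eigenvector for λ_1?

Step 1 — characteristic polynomial of 2×2 Sigma:
  det(Sigma - λI) = λ² - trace · λ + det = 0.
  trace = 16 + 9 = 25, det = 16·9 - (-2)² = 140.
Step 2 — discriminant:
  Δ = trace² - 4·det = 625 - 560 = 65.
Step 3 — eigenvalues:
  λ = (trace ± √Δ)/2 = (25 ± 8.0623)/2,
  λ_1 = 16.5311,  λ_2 = 8.4689.

Step 4 — unit eigenvector for λ_1: solve (Sigma - λ_1 I)v = 0. First row:
  (16 - 16.5311)·v_x + (-2)·v_y = 0, i.e. (-0.5311)·v_x + (-2)·v_y = 0,
  so v ∝ (b, λ_1 - a) = (-2, 0.5311); multiply by -1 so the first entry is positive: u = (2, -0.5311).
  ||u|| = √((2)² + (-0.5311)²) = √(4.2821) ≈ 2.0693,
  v_1 = u/||u|| ≈ (0.9665, -0.2567) (||v_1|| = 1).

λ_1 = 16.5311,  λ_2 = 8.4689;  v_1 ≈ (0.9665, -0.2567)


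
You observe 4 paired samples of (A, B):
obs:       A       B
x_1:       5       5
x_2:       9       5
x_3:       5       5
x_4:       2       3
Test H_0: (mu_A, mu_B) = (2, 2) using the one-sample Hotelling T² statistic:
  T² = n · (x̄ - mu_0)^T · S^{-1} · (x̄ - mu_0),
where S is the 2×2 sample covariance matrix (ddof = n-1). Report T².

Step 1 — sample mean vector:
  mean(A) = (5 + 9 + 5 + 2) / 4 = 21/4 = 5.25
  mean(B) = (5 + 5 + 5 + 3) / 4 = 18/4 = 4.5
  x̄ = (5.25, 4.5),  deviation x̄ - mu_0 = (5.25, 4.5) - (2, 2) = (3.25, 2.5).

Step 2 — sample covariance matrix, S[i,j] = (1/(n-1)) · Σ_k (x_{k,i} - mean_i) · (x_{k,j} - mean_j), divisor n-1 = 3:
  S[A,A] = ((-0.25)·(-0.25) + (3.75)·(3.75) + (-0.25)·(-0.25) + (-3.25)·(-3.25)) / 3 = 24.75/3 = 8.25
  S[A,B] = ((-0.25)·(0.5) + (3.75)·(0.5) + (-0.25)·(0.5) + (-3.25)·(-1.5)) / 3 = 6.5/3 = 2.1667
  S[B,B] = ((0.5)·(0.5) + (0.5)·(0.5) + (0.5)·(0.5) + (-1.5)·(-1.5)) / 3 = 3/3 = 1
  S = [[8.25, 2.1667],
 [2.1667, 1]].

Step 3 — invert S. det(S) = 8.25·1 - (2.1667)² = 3.5556.
  S^{-1} = (1/det) · [[d, -b], [-b, a]] = [[0.2812, -0.6094],
 [-0.6094, 2.3203]].

Step 4 — quadratic form (x̄ - mu_0)^T · S^{-1} · (x̄ - mu_0):
  S^{-1} · (x̄ - mu_0) = (-0.6094, 3.8203),
  (x̄ - mu_0)^T · [...] = (3.25)·(-0.6094) + (2.5)·(3.8203) = 7.5703.

Step 5 — scale by n: T² = 4 · 7.5703 = 30.2812.

T² ≈ 30.2812


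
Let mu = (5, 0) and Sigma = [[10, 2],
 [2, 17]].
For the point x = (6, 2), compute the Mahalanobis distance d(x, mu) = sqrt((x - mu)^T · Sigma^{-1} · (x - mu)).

Step 1 — centre the observation: (x - mu) = (1, 2).

Step 2 — invert Sigma. det(Sigma) = 10·17 - (2)² = 166.
  Sigma^{-1} = (1/det) · [[d, -b], [-b, a]] = [[0.1024, -0.012],
 [-0.012, 0.0602]].

Step 3 — form the quadratic (x - mu)^T · Sigma^{-1} · (x - mu):
  Sigma^{-1} · (x - mu) = (0.0783, 0.1084).
  (x - mu)^T · [Sigma^{-1} · (x - mu)] = (1)·(0.0783) + (2)·(0.1084) = 0.2952.

Step 4 — take square root: d = √(0.2952) ≈ 0.5433.

d(x, mu) = √(0.2952) ≈ 0.5433


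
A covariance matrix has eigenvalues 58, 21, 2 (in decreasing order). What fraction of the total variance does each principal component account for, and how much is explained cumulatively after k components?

Step 1 — total variance = trace(Sigma) = Σ λ_i = 58 + 21 + 2 = 81.

Step 2 — fraction explained by component i = λ_i / Σ λ:
  PC1: 58/81 = 0.716
  PC2: 21/81 = 0.2593
  PC3: 2/81 = 0.0247

Step 3 — cumulative fraction after k components = (λ_1 + ... + λ_k) / Σ λ:
  k = 1: 58/81 = 0.716
  k = 2: (58 + 21)/81 = 79/81 = 0.9753
  k = 3: (58 + 21 + 2)/81 = 81/81 = 1

Summary (fraction, with percent):

explained: PC1 0.716 (71.6%), PC2 0.2593 (25.93%), PC3 0.0247 (2.47%);  cumulative: 0.716, 0.9753, 1


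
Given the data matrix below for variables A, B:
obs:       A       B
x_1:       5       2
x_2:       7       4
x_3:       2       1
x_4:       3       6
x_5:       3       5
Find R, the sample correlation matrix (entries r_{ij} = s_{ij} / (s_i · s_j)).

Step 1 — column means:
  mean(A) = (5 + 7 + 2 + 3 + 3) / 5 = 20/5 = 4
  mean(B) = (2 + 4 + 1 + 6 + 5) / 5 = 18/5 = 3.6

Step 2 — sample variances and covariances s[i,j] = (1/(n-1)) · Σ_k (x_{k,i} - mean_i) · (x_{k,j} - mean_j), with n-1 = 4:
  s[A,A] = ((1)·(1) + (3)·(3) + (-2)·(-2) + (-1)·(-1) + (-1)·(-1)) / 4 = 16/4 = 4
  s[A,B] = ((1)·(-1.6) + (3)·(0.4) + (-2)·(-2.6) + (-1)·(2.4) + (-1)·(1.4)) / 4 = 1/4 = 0.25
  s[B,B] = ((-1.6)·(-1.6) + (0.4)·(0.4) + (-2.6)·(-2.6) + (2.4)·(2.4) + (1.4)·(1.4)) / 4 = 17.2/4 = 4.3
  Sample standard deviations s_i = √(s[i,i]):
  s(A) = √(4) = 2
  s(B) = √(4.3) = 2.0736

Step 3 — r_{ij} = s_{ij} / (s_i · s_j):
  r[A,A] = 1 (diagonal).
  r[A,B] = 0.25 / (2 · 2.0736) = 0.25 / 4.1473 = 0.0603
  r[B,B] = 1 (diagonal).

R is symmetric with unit diagonal. Assembling:

R = [[1, 0.0603],
 [0.0603, 1]]


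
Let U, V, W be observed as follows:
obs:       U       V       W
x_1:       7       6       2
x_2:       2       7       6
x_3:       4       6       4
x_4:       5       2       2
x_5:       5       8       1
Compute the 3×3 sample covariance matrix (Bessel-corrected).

Step 1 — column means:
  mean(U) = (7 + 2 + 4 + 5 + 5) / 5 = 23/5 = 4.6
  mean(V) = (6 + 7 + 6 + 2 + 8) / 5 = 29/5 = 5.8
  mean(W) = (2 + 6 + 4 + 2 + 1) / 5 = 15/5 = 3

Step 2 — sample covariance S[i,j] = (1/(n-1)) · Σ_k (x_{k,i} - mean_i) · (x_{k,j} - mean_j), with n-1 = 4.
  S[U,U] = ((2.4)·(2.4) + (-2.6)·(-2.6) + (-0.6)·(-0.6) + (0.4)·(0.4) + (0.4)·(0.4)) / 4 = 13.2/4 = 3.3
  S[U,V] = ((2.4)·(0.2) + (-2.6)·(1.2) + (-0.6)·(0.2) + (0.4)·(-3.8) + (0.4)·(2.2)) / 4 = -3.4/4 = -0.85
  S[U,W] = ((2.4)·(-1) + (-2.6)·(3) + (-0.6)·(1) + (0.4)·(-1) + (0.4)·(-2)) / 4 = -12/4 = -3
  S[V,V] = ((0.2)·(0.2) + (1.2)·(1.2) + (0.2)·(0.2) + (-3.8)·(-3.8) + (2.2)·(2.2)) / 4 = 20.8/4 = 5.2
  S[V,W] = ((0.2)·(-1) + (1.2)·(3) + (0.2)·(1) + (-3.8)·(-1) + (2.2)·(-2)) / 4 = 3/4 = 0.75
  S[W,W] = ((-1)·(-1) + (3)·(3) + (1)·(1) + (-1)·(-1) + (-2)·(-2)) / 4 = 16/4 = 4

S is symmetric (S[j,i] = S[i,j]). Assembling:

S = [[3.3, -0.85, -3],
 [-0.85, 5.2, 0.75],
 [-3, 0.75, 4]]


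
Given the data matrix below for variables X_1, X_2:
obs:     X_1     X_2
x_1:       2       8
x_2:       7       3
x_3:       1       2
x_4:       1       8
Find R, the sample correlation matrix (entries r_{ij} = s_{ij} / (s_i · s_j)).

Step 1 — column means:
  mean(X_1) = (2 + 7 + 1 + 1) / 4 = 11/4 = 2.75
  mean(X_2) = (8 + 3 + 2 + 8) / 4 = 21/4 = 5.25

Step 2 — sample variances and covariances s[i,j] = (1/(n-1)) · Σ_k (x_{k,i} - mean_i) · (x_{k,j} - mean_j), with n-1 = 3:
  s[X_1,X_1] = ((-0.75)·(-0.75) + (4.25)·(4.25) + (-1.75)·(-1.75) + (-1.75)·(-1.75)) / 3 = 24.75/3 = 8.25
  s[X_1,X_2] = ((-0.75)·(2.75) + (4.25)·(-2.25) + (-1.75)·(-3.25) + (-1.75)·(2.75)) / 3 = -10.75/3 = -3.5833
  s[X_2,X_2] = ((2.75)·(2.75) + (-2.25)·(-2.25) + (-3.25)·(-3.25) + (2.75)·(2.75)) / 3 = 30.75/3 = 10.25
  Sample standard deviations s_i = √(s[i,i]):
  s(X_1) = √(8.25) = 2.8723
  s(X_2) = √(10.25) = 3.2016

Step 3 — r_{ij} = s_{ij} / (s_i · s_j):
  r[X_1,X_1] = 1 (diagonal).
  r[X_1,X_2] = -3.5833 / (2.8723 · 3.2016) = -3.5833 / 9.1958 = -0.3897
  r[X_2,X_2] = 1 (diagonal).

R is symmetric with unit diagonal. Assembling:

R = [[1, -0.3897],
 [-0.3897, 1]]


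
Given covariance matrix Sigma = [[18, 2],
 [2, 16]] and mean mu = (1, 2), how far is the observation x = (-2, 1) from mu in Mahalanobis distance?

Step 1 — centre the observation: (x - mu) = (-3, -1).

Step 2 — invert Sigma. det(Sigma) = 18·16 - (2)² = 284.
  Sigma^{-1} = (1/det) · [[d, -b], [-b, a]] = [[0.0563, -0.007],
 [-0.007, 0.0634]].

Step 3 — form the quadratic (x - mu)^T · Sigma^{-1} · (x - mu):
  Sigma^{-1} · (x - mu) = (-0.162, -0.0423).
  (x - mu)^T · [Sigma^{-1} · (x - mu)] = (-3)·(-0.162) + (-1)·(-0.0423) = 0.5282.

Step 4 — take square root: d = √(0.5282) ≈ 0.7268.

d(x, mu) = √(0.5282) ≈ 0.7268


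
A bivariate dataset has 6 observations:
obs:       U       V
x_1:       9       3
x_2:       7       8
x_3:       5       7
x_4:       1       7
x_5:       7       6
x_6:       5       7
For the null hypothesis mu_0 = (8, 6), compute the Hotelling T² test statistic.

Step 1 — sample mean vector:
  mean(U) = (9 + 7 + 5 + 1 + 7 + 5) / 6 = 34/6 = 5.6667
  mean(V) = (3 + 8 + 7 + 7 + 6 + 7) / 6 = 38/6 = 6.3333
  x̄ = (5.6667, 6.3333),  deviation x̄ - mu_0 = (5.6667, 6.3333) - (8, 6) = (-2.3333, 0.3333).

Step 2 — sample covariance matrix, S[i,j] = (1/(n-1)) · Σ_k (x_{k,i} - mean_i) · (x_{k,j} - mean_j), divisor n-1 = 5:
  S[U,U] = ((3.3333)·(3.3333) + (1.3333)·(1.3333) + (-0.6667)·(-0.6667) + (-4.6667)·(-4.6667) + (1.3333)·(1.3333) + (-0.6667)·(-0.6667)) / 5 = 37.3333/5 = 7.4667
  S[U,V] = ((3.3333)·(-3.3333) + (1.3333)·(1.6667) + (-0.6667)·(0.6667) + (-4.6667)·(0.6667) + (1.3333)·(-0.3333) + (-0.6667)·(0.6667)) / 5 = -13.3333/5 = -2.6667
  S[V,V] = ((-3.3333)·(-3.3333) + (1.6667)·(1.6667) + (0.6667)·(0.6667) + (0.6667)·(0.6667) + (-0.3333)·(-0.3333) + (0.6667)·(0.6667)) / 5 = 15.3333/5 = 3.0667
  S = [[7.4667, -2.6667],
 [-2.6667, 3.0667]].

Step 3 — invert S. det(S) = 7.4667·3.0667 - (-2.6667)² = 15.7867.
  S^{-1} = (1/det) · [[d, -b], [-b, a]] = [[0.1943, 0.1689],
 [0.1689, 0.473]].

Step 4 — quadratic form (x̄ - mu_0)^T · S^{-1} · (x̄ - mu_0):
  S^{-1} · (x̄ - mu_0) = (-0.397, -0.2365),
  (x̄ - mu_0)^T · [...] = (-2.3333)·(-0.397) + (0.3333)·(-0.2365) = 0.8474.

Step 5 — scale by n: T² = 6 · 0.8474 = 5.0845.

T² ≈ 5.0845


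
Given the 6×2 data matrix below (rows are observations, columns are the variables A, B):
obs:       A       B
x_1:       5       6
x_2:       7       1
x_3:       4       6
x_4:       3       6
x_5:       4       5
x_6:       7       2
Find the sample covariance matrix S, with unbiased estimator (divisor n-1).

Step 1 — column means:
  mean(A) = (5 + 7 + 4 + 3 + 4 + 7) / 6 = 30/6 = 5
  mean(B) = (6 + 1 + 6 + 6 + 5 + 2) / 6 = 26/6 = 4.3333

Step 2 — sample covariance S[i,j] = (1/(n-1)) · Σ_k (x_{k,i} - mean_i) · (x_{k,j} - mean_j), with n-1 = 5.
  S[A,A] = ((0)·(0) + (2)·(2) + (-1)·(-1) + (-2)·(-2) + (-1)·(-1) + (2)·(2)) / 5 = 14/5 = 2.8
  S[A,B] = ((0)·(1.6667) + (2)·(-3.3333) + (-1)·(1.6667) + (-2)·(1.6667) + (-1)·(0.6667) + (2)·(-2.3333)) / 5 = -17/5 = -3.4
  S[B,B] = ((1.6667)·(1.6667) + (-3.3333)·(-3.3333) + (1.6667)·(1.6667) + (1.6667)·(1.6667) + (0.6667)·(0.6667) + (-2.3333)·(-2.3333)) / 5 = 25.3333/5 = 5.0667

S is symmetric (S[j,i] = S[i,j]). Assembling:

S = [[2.8, -3.4],
 [-3.4, 5.0667]]


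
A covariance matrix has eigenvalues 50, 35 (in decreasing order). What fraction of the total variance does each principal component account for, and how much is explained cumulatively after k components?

Step 1 — total variance = trace(Sigma) = Σ λ_i = 50 + 35 = 85.

Step 2 — fraction explained by component i = λ_i / Σ λ:
  PC1: 50/85 = 0.5882
  PC2: 35/85 = 0.4118

Step 3 — cumulative fraction after k components = (λ_1 + ... + λ_k) / Σ λ:
  k = 1: 50/85 = 0.5882
  k = 2: (50 + 35)/85 = 85/85 = 1

Summary (fraction, with percent):

explained: PC1 0.5882 (58.82%), PC2 0.4118 (41.18%);  cumulative: 0.5882, 1


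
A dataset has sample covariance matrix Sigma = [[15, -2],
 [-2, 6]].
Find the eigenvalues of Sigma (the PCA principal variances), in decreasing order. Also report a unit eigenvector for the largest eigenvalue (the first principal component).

Step 1 — characteristic polynomial of 2×2 Sigma:
  det(Sigma - λI) = λ² - trace · λ + det = 0.
  trace = 15 + 6 = 21, det = 15·6 - (-2)² = 86.
Step 2 — discriminant:
  Δ = trace² - 4·det = 441 - 344 = 97.
Step 3 — eigenvalues:
  λ = (trace ± √Δ)/2 = (21 ± 9.8489)/2,
  λ_1 = 15.4244,  λ_2 = 5.5756.

Step 4 — unit eigenvector for λ_1: solve (Sigma - λ_1 I)v = 0. First row:
  (15 - 15.4244)·v_x + (-2)·v_y = 0, i.e. (-0.4244)·v_x + (-2)·v_y = 0,
  so v ∝ (b, λ_1 - a) = (-2, 0.4244); multiply by -1 so the first entry is positive: u = (2, -0.4244).
  ||u|| = √((2)² + (-0.4244)²) = √(4.1801) ≈ 2.0445,
  v_1 = u/||u|| ≈ (0.9782, -0.2076) (||v_1|| = 1).

λ_1 = 15.4244,  λ_2 = 5.5756;  v_1 ≈ (0.9782, -0.2076)


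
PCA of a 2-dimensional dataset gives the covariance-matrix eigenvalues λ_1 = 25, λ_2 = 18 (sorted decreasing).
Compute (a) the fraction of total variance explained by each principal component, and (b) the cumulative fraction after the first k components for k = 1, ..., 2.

Step 1 — total variance = trace(Sigma) = Σ λ_i = 25 + 18 = 43.

Step 2 — fraction explained by component i = λ_i / Σ λ:
  PC1: 25/43 = 0.5814
  PC2: 18/43 = 0.4186

Step 3 — cumulative fraction after k components = (λ_1 + ... + λ_k) / Σ λ:
  k = 1: 25/43 = 0.5814
  k = 2: (25 + 18)/43 = 43/43 = 1

Summary (fraction, with percent):

explained: PC1 0.5814 (58.14%), PC2 0.4186 (41.86%);  cumulative: 0.5814, 1


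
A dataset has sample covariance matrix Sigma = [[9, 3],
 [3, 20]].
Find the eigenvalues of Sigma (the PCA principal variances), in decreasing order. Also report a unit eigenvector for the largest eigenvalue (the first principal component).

Step 1 — characteristic polynomial of 2×2 Sigma:
  det(Sigma - λI) = λ² - trace · λ + det = 0.
  trace = 9 + 20 = 29, det = 9·20 - (3)² = 171.
Step 2 — discriminant:
  Δ = trace² - 4·det = 841 - 684 = 157.
Step 3 — eigenvalues:
  λ = (trace ± √Δ)/2 = (29 ± 12.53)/2,
  λ_1 = 20.765,  λ_2 = 8.235.

Step 4 — unit eigenvector for λ_1: solve (Sigma - λ_1 I)v = 0. First row:
  (9 - 20.765)·v_x + (3)·v_y = 0, i.e. (-11.765)·v_x + (3)·v_y = 0,
  so v ∝ (b, λ_1 - a) = (3, 11.765) = u.
  ||u|| = √((3)² + (11.765)²) = √(147.4148) ≈ 12.1414,
  v_1 = u/||u|| ≈ (0.2471, 0.969) (||v_1|| = 1).

λ_1 = 20.765,  λ_2 = 8.235;  v_1 ≈ (0.2471, 0.969)


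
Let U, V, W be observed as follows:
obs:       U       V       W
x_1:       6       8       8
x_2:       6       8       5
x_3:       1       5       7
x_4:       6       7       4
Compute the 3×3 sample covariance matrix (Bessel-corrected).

Step 1 — column means:
  mean(U) = (6 + 6 + 1 + 6) / 4 = 19/4 = 4.75
  mean(V) = (8 + 8 + 5 + 7) / 4 = 28/4 = 7
  mean(W) = (8 + 5 + 7 + 4) / 4 = 24/4 = 6

Step 2 — sample covariance S[i,j] = (1/(n-1)) · Σ_k (x_{k,i} - mean_i) · (x_{k,j} - mean_j), with n-1 = 3.
  S[U,U] = ((1.25)·(1.25) + (1.25)·(1.25) + (-3.75)·(-3.75) + (1.25)·(1.25)) / 3 = 18.75/3 = 6.25
  S[U,V] = ((1.25)·(1) + (1.25)·(1) + (-3.75)·(-2) + (1.25)·(0)) / 3 = 10/3 = 3.3333
  S[U,W] = ((1.25)·(2) + (1.25)·(-1) + (-3.75)·(1) + (1.25)·(-2)) / 3 = -5/3 = -1.6667
  S[V,V] = ((1)·(1) + (1)·(1) + (-2)·(-2) + (0)·(0)) / 3 = 6/3 = 2
  S[V,W] = ((1)·(2) + (1)·(-1) + (-2)·(1) + (0)·(-2)) / 3 = -1/3 = -0.3333
  S[W,W] = ((2)·(2) + (-1)·(-1) + (1)·(1) + (-2)·(-2)) / 3 = 10/3 = 3.3333

S is symmetric (S[j,i] = S[i,j]). Assembling:

S = [[6.25, 3.3333, -1.6667],
 [3.3333, 2, -0.3333],
 [-1.6667, -0.3333, 3.3333]]


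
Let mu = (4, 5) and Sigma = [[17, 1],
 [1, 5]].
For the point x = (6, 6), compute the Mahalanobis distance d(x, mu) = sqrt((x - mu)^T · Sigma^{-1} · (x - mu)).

Step 1 — centre the observation: (x - mu) = (2, 1).

Step 2 — invert Sigma. det(Sigma) = 17·5 - (1)² = 84.
  Sigma^{-1} = (1/det) · [[d, -b], [-b, a]] = [[0.0595, -0.0119],
 [-0.0119, 0.2024]].

Step 3 — form the quadratic (x - mu)^T · Sigma^{-1} · (x - mu):
  Sigma^{-1} · (x - mu) = (0.1071, 0.1786).
  (x - mu)^T · [Sigma^{-1} · (x - mu)] = (2)·(0.1071) + (1)·(0.1786) = 0.3929.

Step 4 — take square root: d = √(0.3929) ≈ 0.6268.

d(x, mu) = √(0.3929) ≈ 0.6268


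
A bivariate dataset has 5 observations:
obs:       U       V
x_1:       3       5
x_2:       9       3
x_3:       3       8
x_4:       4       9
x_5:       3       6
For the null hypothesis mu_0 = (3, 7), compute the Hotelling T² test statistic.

Step 1 — sample mean vector:
  mean(U) = (3 + 9 + 3 + 4 + 3) / 5 = 22/5 = 4.4
  mean(V) = (5 + 3 + 8 + 9 + 6) / 5 = 31/5 = 6.2
  x̄ = (4.4, 6.2),  deviation x̄ - mu_0 = (4.4, 6.2) - (3, 7) = (1.4, -0.8).

Step 2 — sample covariance matrix, S[i,j] = (1/(n-1)) · Σ_k (x_{k,i} - mean_i) · (x_{k,j} - mean_j), divisor n-1 = 4:
  S[U,U] = ((-1.4)·(-1.4) + (4.6)·(4.6) + (-1.4)·(-1.4) + (-0.4)·(-0.4) + (-1.4)·(-1.4)) / 4 = 27.2/4 = 6.8
  S[U,V] = ((-1.4)·(-1.2) + (4.6)·(-3.2) + (-1.4)·(1.8) + (-0.4)·(2.8) + (-1.4)·(-0.2)) / 4 = -16.4/4 = -4.1
  S[V,V] = ((-1.2)·(-1.2) + (-3.2)·(-3.2) + (1.8)·(1.8) + (2.8)·(2.8) + (-0.2)·(-0.2)) / 4 = 22.8/4 = 5.7
  S = [[6.8, -4.1],
 [-4.1, 5.7]].

Step 3 — invert S. det(S) = 6.8·5.7 - (-4.1)² = 21.95.
  S^{-1} = (1/det) · [[d, -b], [-b, a]] = [[0.2597, 0.1868],
 [0.1868, 0.3098]].

Step 4 — quadratic form (x̄ - mu_0)^T · S^{-1} · (x̄ - mu_0):
  S^{-1} · (x̄ - mu_0) = (0.2141, 0.0137),
  (x̄ - mu_0)^T · [...] = (1.4)·(0.2141) + (-0.8)·(0.0137) = 0.2888.

Step 5 — scale by n: T² = 5 · 0.2888 = 1.4442.

T² ≈ 1.4442


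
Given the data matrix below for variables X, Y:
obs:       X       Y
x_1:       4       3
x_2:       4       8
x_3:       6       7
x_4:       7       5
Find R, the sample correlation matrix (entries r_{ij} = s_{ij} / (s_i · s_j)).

Step 1 — column means:
  mean(X) = (4 + 4 + 6 + 7) / 4 = 21/4 = 5.25
  mean(Y) = (3 + 8 + 7 + 5) / 4 = 23/4 = 5.75

Step 2 — sample variances and covariances s[i,j] = (1/(n-1)) · Σ_k (x_{k,i} - mean_i) · (x_{k,j} - mean_j), with n-1 = 3:
  s[X,X] = ((-1.25)·(-1.25) + (-1.25)·(-1.25) + (0.75)·(0.75) + (1.75)·(1.75)) / 3 = 6.75/3 = 2.25
  s[X,Y] = ((-1.25)·(-2.75) + (-1.25)·(2.25) + (0.75)·(1.25) + (1.75)·(-0.75)) / 3 = 0.25/3 = 0.0833
  s[Y,Y] = ((-2.75)·(-2.75) + (2.25)·(2.25) + (1.25)·(1.25) + (-0.75)·(-0.75)) / 3 = 14.75/3 = 4.9167
  Sample standard deviations s_i = √(s[i,i]):
  s(X) = √(2.25) = 1.5
  s(Y) = √(4.9167) = 2.2174

Step 3 — r_{ij} = s_{ij} / (s_i · s_j):
  r[X,X] = 1 (diagonal).
  r[X,Y] = 0.0833 / (1.5 · 2.2174) = 0.0833 / 3.326 = 0.0251
  r[Y,Y] = 1 (diagonal).

R is symmetric with unit diagonal. Assembling:

R = [[1, 0.0251],
 [0.0251, 1]]


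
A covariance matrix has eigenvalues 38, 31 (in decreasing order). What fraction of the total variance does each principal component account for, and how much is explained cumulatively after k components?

Step 1 — total variance = trace(Sigma) = Σ λ_i = 38 + 31 = 69.

Step 2 — fraction explained by component i = λ_i / Σ λ:
  PC1: 38/69 = 0.5507
  PC2: 31/69 = 0.4493

Step 3 — cumulative fraction after k components = (λ_1 + ... + λ_k) / Σ λ:
  k = 1: 38/69 = 0.5507
  k = 2: (38 + 31)/69 = 69/69 = 1

Summary (fraction, with percent):

explained: PC1 0.5507 (55.07%), PC2 0.4493 (44.93%);  cumulative: 0.5507, 1


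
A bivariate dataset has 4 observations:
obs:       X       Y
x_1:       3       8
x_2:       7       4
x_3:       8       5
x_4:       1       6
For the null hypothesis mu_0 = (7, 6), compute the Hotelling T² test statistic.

Step 1 — sample mean vector:
  mean(X) = (3 + 7 + 8 + 1) / 4 = 19/4 = 4.75
  mean(Y) = (8 + 4 + 5 + 6) / 4 = 23/4 = 5.75
  x̄ = (4.75, 5.75),  deviation x̄ - mu_0 = (4.75, 5.75) - (7, 6) = (-2.25, -0.25).

Step 2 — sample covariance matrix, S[i,j] = (1/(n-1)) · Σ_k (x_{k,i} - mean_i) · (x_{k,j} - mean_j), divisor n-1 = 3:
  S[X,X] = ((-1.75)·(-1.75) + (2.25)·(2.25) + (3.25)·(3.25) + (-3.75)·(-3.75)) / 3 = 32.75/3 = 10.9167
  S[X,Y] = ((-1.75)·(2.25) + (2.25)·(-1.75) + (3.25)·(-0.75) + (-3.75)·(0.25)) / 3 = -11.25/3 = -3.75
  S[Y,Y] = ((2.25)·(2.25) + (-1.75)·(-1.75) + (-0.75)·(-0.75) + (0.25)·(0.25)) / 3 = 8.75/3 = 2.9167
  S = [[10.9167, -3.75],
 [-3.75, 2.9167]].

Step 3 — invert S. det(S) = 10.9167·2.9167 - (-3.75)² = 17.7778.
  S^{-1} = (1/det) · [[d, -b], [-b, a]] = [[0.1641, 0.2109],
 [0.2109, 0.6141]].

Step 4 — quadratic form (x̄ - mu_0)^T · S^{-1} · (x̄ - mu_0):
  S^{-1} · (x̄ - mu_0) = (-0.4219, -0.6281),
  (x̄ - mu_0)^T · [...] = (-2.25)·(-0.4219) + (-0.25)·(-0.6281) = 1.1062.

Step 5 — scale by n: T² = 4 · 1.1062 = 4.425.

T² ≈ 4.425


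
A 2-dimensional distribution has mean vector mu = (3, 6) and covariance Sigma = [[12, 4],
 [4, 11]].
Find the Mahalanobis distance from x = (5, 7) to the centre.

Step 1 — centre the observation: (x - mu) = (2, 1).

Step 2 — invert Sigma. det(Sigma) = 12·11 - (4)² = 116.
  Sigma^{-1} = (1/det) · [[d, -b], [-b, a]] = [[0.0948, -0.0345],
 [-0.0345, 0.1034]].

Step 3 — form the quadratic (x - mu)^T · Sigma^{-1} · (x - mu):
  Sigma^{-1} · (x - mu) = (0.1552, 0.0345).
  (x - mu)^T · [Sigma^{-1} · (x - mu)] = (2)·(0.1552) + (1)·(0.0345) = 0.3448.

Step 4 — take square root: d = √(0.3448) ≈ 0.5872.

d(x, mu) = √(0.3448) ≈ 0.5872


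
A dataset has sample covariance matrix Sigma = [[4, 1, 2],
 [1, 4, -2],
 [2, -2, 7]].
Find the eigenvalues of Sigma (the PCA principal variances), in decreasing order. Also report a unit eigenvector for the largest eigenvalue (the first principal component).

Step 1 — characteristic polynomial p(λ) = det(λI - Sigma) = λ³ - tr·λ² + c_1·λ - det, where tr = trace, c_1 = sum of the principal 2×2 minors, det = det(Sigma):
  tr = 4 + 4 + 7 = 15,
  c_1 = (4·4 - (1)²) + (4·7 - (2)²) + (4·7 - (-2)²) = 15 + 24 + 24 = 63,
  det = 4·(4·7 - (-2)²) - (1)·((1)·7 - (-2)·(2)) + (2)·((1)·(-2) - 4·(2)) = 4·(24) - (1)·(11) + (2)·(-10) = 65.
  So p(λ) = λ³ - 15λ² + 63λ - 65.
Step 2 — look for an integer root (rational root theorem: any rational root is an integer divisor of 65). Testing λ = 5:
  p(5) = 125 - 375 + 315 - 65 = 0  ✓
  Dividing out (λ - 5): p(λ) = (λ - 5)(λ² - 10λ + 13).
Step 3 — remaining eigenvalues from the quadratic λ² - 10λ + 13 = 0:
  Δ = 10² - 4·13 = 100 - 52 = 48,  λ = (10 ± √48)/2 = (10 ± 6.9282)/2 ≈ 8.4641 or 1.5359.
  Sorted: λ_1 = 8.4641,  λ_2 = 5,  λ_3 = 1.5359  (check: sum = 15 = tr ✓).

Step 4 — unit eigenvector for λ_1 ≈ 8.4641: v spans the null space of (Sigma - λ_1 I), whose rows are
  r_1 = (-4.4641, 1, 2),  r_2 = (1, -4.4641, -2),  r_3 = (2, -2, -1.4641).
  v is orthogonal to every row, so take v ∝ r_1 × r_2 = ((1)·(-2) - (2)·(-4.4641), (2)·(1) - (-4.4641)·(-2), (-4.4641)·(-4.4641) - (1)·(1)) ≈ (6.9282, -6.9282, 18.9282).
  Let u = (6.9282, -6.9282, 18.9282).
  ||u|| = √((6.9282)² + (-6.9282)² + (18.9282)²) = √(454.2769) ≈ 21.3138,  v_1 = u/||u|| ≈ (0.3251, -0.3251, 0.8881) (||v_1|| = 1).

λ_1 = 8.4641,  λ_2 = 5,  λ_3 = 1.5359;  v_1 ≈ (0.3251, -0.3251, 0.8881)


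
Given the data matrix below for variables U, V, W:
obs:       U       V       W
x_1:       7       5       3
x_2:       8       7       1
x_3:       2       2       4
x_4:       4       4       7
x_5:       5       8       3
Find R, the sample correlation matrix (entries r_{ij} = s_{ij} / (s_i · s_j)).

Step 1 — column means:
  mean(U) = (7 + 8 + 2 + 4 + 5) / 5 = 26/5 = 5.2
  mean(V) = (5 + 7 + 2 + 4 + 8) / 5 = 26/5 = 5.2
  mean(W) = (3 + 1 + 4 + 7 + 3) / 5 = 18/5 = 3.6

Step 2 — sample variances and covariances s[i,j] = (1/(n-1)) · Σ_k (x_{k,i} - mean_i) · (x_{k,j} - mean_j), with n-1 = 4:
  s[U,U] = ((1.8)·(1.8) + (2.8)·(2.8) + (-3.2)·(-3.2) + (-1.2)·(-1.2) + (-0.2)·(-0.2)) / 4 = 22.8/4 = 5.7
  s[U,V] = ((1.8)·(-0.2) + (2.8)·(1.8) + (-3.2)·(-3.2) + (-1.2)·(-1.2) + (-0.2)·(2.8)) / 4 = 15.8/4 = 3.95
  s[U,W] = ((1.8)·(-0.6) + (2.8)·(-2.6) + (-3.2)·(0.4) + (-1.2)·(3.4) + (-0.2)·(-0.6)) / 4 = -13.6/4 = -3.4
  s[V,V] = ((-0.2)·(-0.2) + (1.8)·(1.8) + (-3.2)·(-3.2) + (-1.2)·(-1.2) + (2.8)·(2.8)) / 4 = 22.8/4 = 5.7
  s[V,W] = ((-0.2)·(-0.6) + (1.8)·(-2.6) + (-3.2)·(0.4) + (-1.2)·(3.4) + (2.8)·(-0.6)) / 4 = -11.6/4 = -2.9
  s[W,W] = ((-0.6)·(-0.6) + (-2.6)·(-2.6) + (0.4)·(0.4) + (3.4)·(3.4) + (-0.6)·(-0.6)) / 4 = 19.2/4 = 4.8
  Sample standard deviations s_i = √(s[i,i]):
  s(U) = √(5.7) = 2.3875
  s(V) = √(5.7) = 2.3875
  s(W) = √(4.8) = 2.1909

Step 3 — r_{ij} = s_{ij} / (s_i · s_j):
  r[U,U] = 1 (diagonal).
  r[U,V] = 3.95 / (2.3875 · 2.3875) = 3.95 / 5.7 = 0.693
  r[U,W] = -3.4 / (2.3875 · 2.1909) = -3.4 / 5.2307 = -0.65
  r[V,V] = 1 (diagonal).
  r[V,W] = -2.9 / (2.3875 · 2.1909) = -2.9 / 5.2307 = -0.5544
  r[W,W] = 1 (diagonal).

R is symmetric with unit diagonal. Assembling:

R = [[1, 0.693, -0.65],
 [0.693, 1, -0.5544],
 [-0.65, -0.5544, 1]]


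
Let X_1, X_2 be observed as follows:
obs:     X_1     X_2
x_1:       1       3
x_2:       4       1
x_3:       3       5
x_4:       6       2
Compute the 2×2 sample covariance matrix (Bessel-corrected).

Step 1 — column means:
  mean(X_1) = (1 + 4 + 3 + 6) / 4 = 14/4 = 3.5
  mean(X_2) = (3 + 1 + 5 + 2) / 4 = 11/4 = 2.75

Step 2 — sample covariance S[i,j] = (1/(n-1)) · Σ_k (x_{k,i} - mean_i) · (x_{k,j} - mean_j), with n-1 = 3.
  S[X_1,X_1] = ((-2.5)·(-2.5) + (0.5)·(0.5) + (-0.5)·(-0.5) + (2.5)·(2.5)) / 3 = 13/3 = 4.3333
  S[X_1,X_2] = ((-2.5)·(0.25) + (0.5)·(-1.75) + (-0.5)·(2.25) + (2.5)·(-0.75)) / 3 = -4.5/3 = -1.5
  S[X_2,X_2] = ((0.25)·(0.25) + (-1.75)·(-1.75) + (2.25)·(2.25) + (-0.75)·(-0.75)) / 3 = 8.75/3 = 2.9167

S is symmetric (S[j,i] = S[i,j]). Assembling:

S = [[4.3333, -1.5],
 [-1.5, 2.9167]]


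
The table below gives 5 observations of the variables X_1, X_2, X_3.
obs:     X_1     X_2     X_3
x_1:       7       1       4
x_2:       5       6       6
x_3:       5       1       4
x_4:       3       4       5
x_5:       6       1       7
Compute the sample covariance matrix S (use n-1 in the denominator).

Step 1 — column means:
  mean(X_1) = (7 + 5 + 5 + 3 + 6) / 5 = 26/5 = 5.2
  mean(X_2) = (1 + 6 + 1 + 4 + 1) / 5 = 13/5 = 2.6
  mean(X_3) = (4 + 6 + 4 + 5 + 7) / 5 = 26/5 = 5.2

Step 2 — sample covariance S[i,j] = (1/(n-1)) · Σ_k (x_{k,i} - mean_i) · (x_{k,j} - mean_j), with n-1 = 4.
  S[X_1,X_1] = ((1.8)·(1.8) + (-0.2)·(-0.2) + (-0.2)·(-0.2) + (-2.2)·(-2.2) + (0.8)·(0.8)) / 4 = 8.8/4 = 2.2
  S[X_1,X_2] = ((1.8)·(-1.6) + (-0.2)·(3.4) + (-0.2)·(-1.6) + (-2.2)·(1.4) + (0.8)·(-1.6)) / 4 = -7.6/4 = -1.9
  S[X_1,X_3] = ((1.8)·(-1.2) + (-0.2)·(0.8) + (-0.2)·(-1.2) + (-2.2)·(-0.2) + (0.8)·(1.8)) / 4 = -0.2/4 = -0.05
  S[X_2,X_2] = ((-1.6)·(-1.6) + (3.4)·(3.4) + (-1.6)·(-1.6) + (1.4)·(1.4) + (-1.6)·(-1.6)) / 4 = 21.2/4 = 5.3
  S[X_2,X_3] = ((-1.6)·(-1.2) + (3.4)·(0.8) + (-1.6)·(-1.2) + (1.4)·(-0.2) + (-1.6)·(1.8)) / 4 = 3.4/4 = 0.85
  S[X_3,X_3] = ((-1.2)·(-1.2) + (0.8)·(0.8) + (-1.2)·(-1.2) + (-0.2)·(-0.2) + (1.8)·(1.8)) / 4 = 6.8/4 = 1.7

S is symmetric (S[j,i] = S[i,j]). Assembling:

S = [[2.2, -1.9, -0.05],
 [-1.9, 5.3, 0.85],
 [-0.05, 0.85, 1.7]]


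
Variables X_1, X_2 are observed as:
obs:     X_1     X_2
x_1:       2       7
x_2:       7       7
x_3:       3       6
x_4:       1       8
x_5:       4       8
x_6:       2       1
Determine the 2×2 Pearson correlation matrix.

Step 1 — column means:
  mean(X_1) = (2 + 7 + 3 + 1 + 4 + 2) / 6 = 19/6 = 3.1667
  mean(X_2) = (7 + 7 + 6 + 8 + 8 + 1) / 6 = 37/6 = 6.1667

Step 2 — sample variances and covariances s[i,j] = (1/(n-1)) · Σ_k (x_{k,i} - mean_i) · (x_{k,j} - mean_j), with n-1 = 5:
  s[X_1,X_1] = ((-1.1667)·(-1.1667) + (3.8333)·(3.8333) + (-0.1667)·(-0.1667) + (-2.1667)·(-2.1667) + (0.8333)·(0.8333) + (-1.1667)·(-1.1667)) / 5 = 22.8333/5 = 4.5667
  s[X_1,X_2] = ((-1.1667)·(0.8333) + (3.8333)·(0.8333) + (-0.1667)·(-0.1667) + (-2.1667)·(1.8333) + (0.8333)·(1.8333) + (-1.1667)·(-5.1667)) / 5 = 5.8333/5 = 1.1667
  s[X_2,X_2] = ((0.8333)·(0.8333) + (0.8333)·(0.8333) + (-0.1667)·(-0.1667) + (1.8333)·(1.8333) + (1.8333)·(1.8333) + (-5.1667)·(-5.1667)) / 5 = 34.8333/5 = 6.9667
  Sample standard deviations s_i = √(s[i,i]):
  s(X_1) = √(4.5667) = 2.137
  s(X_2) = √(6.9667) = 2.6394

Step 3 — r_{ij} = s_{ij} / (s_i · s_j):
  r[X_1,X_1] = 1 (diagonal).
  r[X_1,X_2] = 1.1667 / (2.137 · 2.6394) = 1.1667 / 5.6404 = 0.2068
  r[X_2,X_2] = 1 (diagonal).

R is symmetric with unit diagonal. Assembling:

R = [[1, 0.2068],
 [0.2068, 1]]


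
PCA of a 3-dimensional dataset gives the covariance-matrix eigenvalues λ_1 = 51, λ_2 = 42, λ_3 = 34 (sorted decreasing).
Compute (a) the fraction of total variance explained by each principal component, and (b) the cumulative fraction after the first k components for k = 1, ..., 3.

Step 1 — total variance = trace(Sigma) = Σ λ_i = 51 + 42 + 34 = 127.

Step 2 — fraction explained by component i = λ_i / Σ λ:
  PC1: 51/127 = 0.4016
  PC2: 42/127 = 0.3307
  PC3: 34/127 = 0.2677

Step 3 — cumulative fraction after k components = (λ_1 + ... + λ_k) / Σ λ:
  k = 1: 51/127 = 0.4016
  k = 2: (51 + 42)/127 = 93/127 = 0.7323
  k = 3: (51 + 42 + 34)/127 = 127/127 = 1

Summary (fraction, with percent):

explained: PC1 0.4016 (40.16%), PC2 0.3307 (33.07%), PC3 0.2677 (26.77%);  cumulative: 0.4016, 0.7323, 1


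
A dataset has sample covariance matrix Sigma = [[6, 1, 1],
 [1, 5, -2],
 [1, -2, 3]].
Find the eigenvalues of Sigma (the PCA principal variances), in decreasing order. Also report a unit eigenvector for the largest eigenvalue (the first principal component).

Step 1 — characteristic polynomial p(λ) = det(λI - Sigma) = λ³ - tr·λ² + c_1·λ - det, where tr = trace, c_1 = sum of the principal 2×2 minors, det = det(Sigma):
  tr = 6 + 5 + 3 = 14,
  c_1 = (6·5 - (1)²) + (6·3 - (1)²) + (5·3 - (-2)²) = 29 + 17 + 11 = 57,
  det = 6·(5·3 - (-2)²) - (1)·((1)·3 - (-2)·(1)) + (1)·((1)·(-2) - 5·(1)) = 6·(11) - (1)·(5) + (1)·(-7) = 54.
  So p(λ) = λ³ - 14λ² + 57λ - 54.
Step 2 — look for an integer root (rational root theorem: any rational root is an integer divisor of 54). Testing λ = 6:
  p(6) = 216 - 504 + 342 - 54 = 0  ✓
  Dividing out (λ - 6): p(λ) = (λ - 6)(λ² - 8λ + 9).
Step 3 — remaining eigenvalues from the quadratic λ² - 8λ + 9 = 0:
  Δ = 8² - 4·9 = 64 - 36 = 28,  λ = (8 ± √28)/2 = (8 ± 5.2915)/2 ≈ 6.6458 or 1.3542.
  Sorted: λ_1 = 6.6458,  λ_2 = 6,  λ_3 = 1.3542  (check: sum = 14 = tr ✓).

Step 4 — unit eigenvector for λ_1 ≈ 6.6458: v spans the null space of (Sigma - λ_1 I), whose rows are
  r_1 = (-0.6458, 1, 1),  r_2 = (1, -1.6458, -2),  r_3 = (1, -2, -3.6458).
  v is orthogonal to every row, so take v ∝ r_1 × r_2 = ((1)·(-2) - (1)·(-1.6458), (1)·(1) - (-0.6458)·(-2), (-0.6458)·(-1.6458) - (1)·(1)) ≈ (-0.3542, -0.2915, 0.0627).
  Rescale (multiply by -1 so the first nonzero entry is positive): u = (0.3542, 0.2915, -0.0627).
  ||u|| = √((0.3542)² + (0.2915)² + (-0.0627)²) = √(0.2144) ≈ 0.463,  v_1 = u/||u|| ≈ (0.7651, 0.6295, -0.1355) (||v_1|| = 1).

λ_1 = 6.6458,  λ_2 = 6,  λ_3 = 1.3542;  v_1 ≈ (0.7651, 0.6295, -0.1355)
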